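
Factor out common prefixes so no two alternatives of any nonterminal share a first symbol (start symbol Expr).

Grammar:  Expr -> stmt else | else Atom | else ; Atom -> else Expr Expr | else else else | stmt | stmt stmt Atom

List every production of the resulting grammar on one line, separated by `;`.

Expr -> stmt else | else Expr1; Atom -> else Atom1 | stmt Atom2; Expr1 -> Atom | ε; Atom1 -> Expr Expr | else else; Atom2 -> ε | stmt Atom

Expr has alternatives sharing prefix 'else': factor to Expr → else Expr1 with Expr1 → Atom | ε.
Atom has alternatives sharing prefix 'else': factor to Atom → else Atom1 with Atom1 → Expr Expr | else else.
Atom has alternatives sharing prefix 'stmt': factor to Atom → stmt Atom2 with Atom2 → ε | stmt Atom.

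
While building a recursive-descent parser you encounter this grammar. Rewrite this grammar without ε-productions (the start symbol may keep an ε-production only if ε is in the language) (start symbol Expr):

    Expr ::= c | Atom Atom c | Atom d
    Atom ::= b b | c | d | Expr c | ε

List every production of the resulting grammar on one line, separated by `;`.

The nullable symbols are {Atom}.
ε ∉ L(G), so no ε-production is kept.
Expand every rule over subsets of its nullable positions: Expr → Atom Atom c gives Atom Atom c | Atom c. Expr → Atom d gives Atom d | d.

Expr ::= c | Atom Atom c | Atom c | Atom d | d; Atom ::= b b | c | d | Expr c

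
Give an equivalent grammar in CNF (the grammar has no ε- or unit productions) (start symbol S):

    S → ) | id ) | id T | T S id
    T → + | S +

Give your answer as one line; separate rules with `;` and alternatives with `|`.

S → ) | X1 X2 | X1 T | T Y1; T → + | S X3; X1 → id; X2 → ); X3 → +; Y1 → S X1

Introduce a nonterminal for each terminal appearing in a rule of length ≥ 2: X1 → id, X2 → ), X3 → +.
Binarize each right-hand side of length ≥ 3 by chaining fresh nonterminals (Y1, Y2, …): affected rules were S → T S X1.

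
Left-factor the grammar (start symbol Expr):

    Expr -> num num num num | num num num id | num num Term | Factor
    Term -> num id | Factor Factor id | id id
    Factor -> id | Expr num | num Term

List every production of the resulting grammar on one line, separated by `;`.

Expr has alternatives sharing prefix 'num num': factor to Expr → num num Expr1 with Expr1 → num num | num id | Term.
Expr1 has alternatives sharing prefix 'num': factor to Expr1 → num Expr11 with Expr11 → num | id.

Expr -> Factor | num num Expr1; Term -> num id | Factor Factor id | id id; Factor -> id | Expr num | num Term; Expr1 -> Term | num Expr11; Expr11 -> num | id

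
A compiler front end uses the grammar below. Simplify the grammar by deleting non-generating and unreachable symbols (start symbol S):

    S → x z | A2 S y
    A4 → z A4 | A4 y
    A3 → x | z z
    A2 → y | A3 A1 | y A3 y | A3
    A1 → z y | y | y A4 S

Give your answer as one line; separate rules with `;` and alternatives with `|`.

S → x z | A2 S y; A3 → x | z z; A2 → y | A3 A1 | y A3 y | A3; A1 → z y | y

Generating nonterminals: {A1, A2, A3, S}.
Reachable from S after that: {A1, A2, A3, S}.
Removed useless symbols: {A4} and every production mentioning them.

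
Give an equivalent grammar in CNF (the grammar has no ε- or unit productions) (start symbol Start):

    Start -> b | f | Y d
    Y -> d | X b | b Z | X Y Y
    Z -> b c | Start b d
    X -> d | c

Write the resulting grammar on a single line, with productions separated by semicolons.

Start -> b | f | Y X1; Y -> d | X X2 | X2 Z | X Y1; Z -> X2 X3 | Start Y2; X -> d | c; X1 -> d; X2 -> b; X3 -> c; Y1 -> Y Y; Y2 -> X2 X1

Introduce a nonterminal for each terminal appearing in a rule of length ≥ 2: X1 → d, X2 → b, X3 → c.
Binarize each right-hand side of length ≥ 3 by chaining fresh nonterminals (Y1, Y2, …): affected rules were Y → X Y Y; Z → Start X2 X1.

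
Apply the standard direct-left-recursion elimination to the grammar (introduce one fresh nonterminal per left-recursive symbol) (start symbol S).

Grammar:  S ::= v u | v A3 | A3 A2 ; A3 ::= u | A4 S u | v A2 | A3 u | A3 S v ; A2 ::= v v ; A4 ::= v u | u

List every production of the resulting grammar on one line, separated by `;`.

S ::= v u | v A3 | A3 A2; A3 ::= u A3' | A4 S u A3' | v A2 A3'; A2 ::= v v; A4 ::= v u | u; A3' ::= u A3' | S v A3' | ε

A3 is directly left-recursive.
For A3: α = {u, S v}, β = {u, A4 S u, v A2}. Rewrite as A3 → β A3' and A3' → α A3' | ε.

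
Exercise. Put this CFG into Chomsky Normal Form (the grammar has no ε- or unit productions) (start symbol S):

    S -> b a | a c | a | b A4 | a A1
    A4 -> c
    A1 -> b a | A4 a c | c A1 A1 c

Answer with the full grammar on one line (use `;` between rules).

S -> X1 X2 | X2 X3 | a | X1 A4 | X2 A1; A4 -> c; A1 -> X1 X2 | A4 Y1 | X3 Y2; X1 -> b; X2 -> a; X3 -> c; Y1 -> X2 X3; Y2 -> A1 Y3; Y3 -> A1 X3

Introduce a nonterminal for each terminal appearing in a rule of length ≥ 2: X1 → b, X2 → a, X3 → c.
Binarize each right-hand side of length ≥ 3 by chaining fresh nonterminals (Y1, Y2, …): affected rules were A1 → A4 X2 X3; A1 → X3 A1 A1 X3.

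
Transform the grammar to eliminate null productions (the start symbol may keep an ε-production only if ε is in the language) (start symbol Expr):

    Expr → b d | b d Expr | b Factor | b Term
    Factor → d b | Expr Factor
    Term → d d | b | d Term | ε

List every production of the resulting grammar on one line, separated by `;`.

Nullable nonterminals: {Term}.
ε ∉ L(G), so no ε-production is kept.
Add the nullable-subset variants: Expr → b Term gives b Term | b. Term → d Term gives d Term | d.

Expr → b d | b d Expr | b Factor | b Term | b; Factor → d b | Expr Factor; Term → d d | b | d Term | d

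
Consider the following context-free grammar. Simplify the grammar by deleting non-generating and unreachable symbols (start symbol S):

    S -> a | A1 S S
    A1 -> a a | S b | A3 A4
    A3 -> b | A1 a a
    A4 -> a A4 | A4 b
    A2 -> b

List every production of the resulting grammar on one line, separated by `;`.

S -> a | A1 S S; A1 -> a a | S b

Generating nonterminals: {A1, A2, A3, S}.
Reachable from S after that: {A1, S}.
Removed useless symbols: {A2, A3, A4} and every production mentioning them.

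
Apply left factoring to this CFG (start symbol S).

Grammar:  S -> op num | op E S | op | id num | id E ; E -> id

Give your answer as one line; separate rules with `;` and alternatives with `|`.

S -> op S' | id S''; E -> id; S' -> num | E S | ε; S'' -> num | E

S has alternatives sharing prefix 'op': factor to S → op S' with S' → num | E S | ε.
S has alternatives sharing prefix 'id': factor to S → id S'' with S'' → num | E.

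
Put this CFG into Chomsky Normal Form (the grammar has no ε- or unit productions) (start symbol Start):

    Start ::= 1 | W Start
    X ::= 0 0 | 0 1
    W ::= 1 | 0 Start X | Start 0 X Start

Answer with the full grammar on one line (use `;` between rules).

Introduce a nonterminal for each terminal appearing in a rule of length ≥ 2: X1 → 0, X2 → 1.
Binarize each right-hand side of length ≥ 3 by chaining fresh nonterminals (Y1, Y2, …): affected rules were W → X1 Start X; W → Start X1 X Start.

Start ::= 1 | W Start; X ::= X1 X1 | X1 X2; W ::= 1 | X1 Y1 | Start Y2; X1 ::= 0; X2 ::= 1; Y1 ::= Start X; Y2 ::= X1 Y3; Y3 ::= X Start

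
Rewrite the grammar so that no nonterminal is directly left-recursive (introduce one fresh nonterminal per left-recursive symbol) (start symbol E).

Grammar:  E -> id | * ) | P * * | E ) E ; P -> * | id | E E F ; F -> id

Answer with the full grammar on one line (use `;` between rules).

E -> id E' | * ) E' | P * * E'; P -> * | id | E E F; F -> id; E' -> ) E E' | ε

E is directly left-recursive.
For E: α = {) E}, β = {id, * ), P * *}. Rewrite as E → β E' and E' → α E' | ε.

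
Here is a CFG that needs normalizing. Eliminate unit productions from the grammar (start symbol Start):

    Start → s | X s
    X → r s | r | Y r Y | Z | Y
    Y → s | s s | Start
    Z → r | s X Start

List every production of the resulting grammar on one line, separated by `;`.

Unit pairs: X ⇒* {Start, Y, Z}; Y ⇒* {Start}.
Replace each nonterminal's rules with the union of the non-unit rules of every nonterminal it unit-derives.

Start → s | X s; X → r | s X Start | s | X s | r s | Y r Y | s s; Y → s | X s | s s; Z → r | s X Start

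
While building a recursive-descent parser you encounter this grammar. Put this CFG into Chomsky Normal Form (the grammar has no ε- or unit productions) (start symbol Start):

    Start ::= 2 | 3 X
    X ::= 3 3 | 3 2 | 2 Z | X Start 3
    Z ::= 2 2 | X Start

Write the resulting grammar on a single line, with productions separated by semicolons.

Start ::= 2 | X1 X; X ::= X1 X1 | X1 X2 | X2 Z | X Y1; Z ::= X2 X2 | X Start; X1 ::= 3; X2 ::= 2; Y1 ::= Start X1

Introduce a nonterminal for each terminal appearing in a rule of length ≥ 2: X1 → 3, X2 → 2.
Binarize each right-hand side of length ≥ 3 by chaining fresh nonterminals (Y1, Y2, …): affected rules were X → X Start X1.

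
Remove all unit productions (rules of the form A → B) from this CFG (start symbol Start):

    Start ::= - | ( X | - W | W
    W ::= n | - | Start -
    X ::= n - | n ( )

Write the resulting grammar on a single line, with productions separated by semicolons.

Unit pairs: Start ⇒* {W}.
For each unit pair (A, B), copy every non-unit production of B to A, then drop all unit productions.

Start ::= - | ( X | - W | n | Start -; W ::= n | - | Start -; X ::= n - | n ( )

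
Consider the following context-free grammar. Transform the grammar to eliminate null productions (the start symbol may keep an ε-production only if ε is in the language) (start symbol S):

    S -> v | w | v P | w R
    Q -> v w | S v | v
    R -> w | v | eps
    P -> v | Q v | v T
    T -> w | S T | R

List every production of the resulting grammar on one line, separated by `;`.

S -> v | w | v P | w R; Q -> v w | S v | v; R -> w | v; P -> v | Q v | v T; T -> w | S T | S | R

Nullable set = {R, T}.
ε ∉ L(G), so no ε-production is kept.
For each production, add variants omitting each subset of nullable occurrences: T → S T gives S T | S.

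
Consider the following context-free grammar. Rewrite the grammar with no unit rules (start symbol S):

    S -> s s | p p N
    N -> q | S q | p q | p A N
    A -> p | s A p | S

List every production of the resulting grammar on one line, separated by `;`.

Unit pairs: A ⇒* {S}.
For every A with A ⇒* B via unit rules, add B's non-unit alternatives to A; then delete every rule of the form X → Y.

S -> s s | p p N; N -> q | S q | p q | p A N; A -> s s | p p N | p | s A p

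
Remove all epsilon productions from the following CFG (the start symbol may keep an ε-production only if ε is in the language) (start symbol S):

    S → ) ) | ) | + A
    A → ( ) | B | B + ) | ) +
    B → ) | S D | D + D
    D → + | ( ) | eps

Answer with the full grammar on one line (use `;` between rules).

S → ) ) | ) | + A; A → ( ) | B | B + ) | ) +; B → ) | S D | S | D + D | D + | + D | +; D → + | ( )

Nullable nonterminals: {D}.
ε ∉ L(G), so no ε-production is kept.
Add the nullable-subset variants: B → S D gives S D | S. B → D + D gives D + D | D + | + D | +.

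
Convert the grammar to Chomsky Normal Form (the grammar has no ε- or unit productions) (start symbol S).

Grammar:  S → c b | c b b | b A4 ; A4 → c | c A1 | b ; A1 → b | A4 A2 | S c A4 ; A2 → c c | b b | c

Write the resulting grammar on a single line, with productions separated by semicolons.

S → X1 X2 | X1 Y1 | X2 A4; A4 → c | X1 A1 | b; A1 → b | A4 A2 | S Y2; A2 → X1 X1 | X2 X2 | c; X1 → c; X2 → b; Y1 → X2 X2; Y2 → X1 A4

Introduce a nonterminal for each terminal appearing in a rule of length ≥ 2: X1 → c, X2 → b.
Binarize each right-hand side of length ≥ 3 by chaining fresh nonterminals (Y1, Y2, …): affected rules were S → X1 X2 X2; A1 → S X1 A4.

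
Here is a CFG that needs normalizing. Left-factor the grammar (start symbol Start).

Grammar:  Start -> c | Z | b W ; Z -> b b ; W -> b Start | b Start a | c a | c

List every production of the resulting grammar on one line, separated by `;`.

W has alternatives sharing prefix 'b Start': factor to W → b Start W1 with W1 → ε | a.
W has alternatives sharing prefix 'c': factor to W → c W2 with W2 → a | ε.

Start -> c | Z | b W; Z -> b b; W -> b Start W1 | c W2; W1 -> ε | a; W2 -> a | ε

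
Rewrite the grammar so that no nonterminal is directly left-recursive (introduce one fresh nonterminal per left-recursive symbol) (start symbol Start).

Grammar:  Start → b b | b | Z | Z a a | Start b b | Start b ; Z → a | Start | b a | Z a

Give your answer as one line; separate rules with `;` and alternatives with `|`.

Start → b b Start1 | b Start1 | Z Start1 | Z a a Start1; Z → a Z1 | Start Z1 | b a Z1; Start1 → b b Start1 | b Start1 | ε; Z1 → a Z1 | ε

Left recursion appears on Start, Z.
For Start: α = {b b, b}, β = {b b, b, Z, Z a a}. Rewrite as Start → β Start1 and Start1 → α Start1 | ε.
For Z: α = {a}, β = {a, Start, b a}. Rewrite as Z → β Z1 and Z1 → α Z1 | ε.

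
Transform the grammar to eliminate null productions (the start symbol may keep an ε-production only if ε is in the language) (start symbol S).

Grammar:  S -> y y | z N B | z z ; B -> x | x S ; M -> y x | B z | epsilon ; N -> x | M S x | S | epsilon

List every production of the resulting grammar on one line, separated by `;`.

Nullable set = {M, N}.
ε ∉ L(G), so no ε-production is kept.
Expand every rule over subsets of its nullable positions: S → z N B gives z N B | z B. N → M S x gives M S x | S x.

S -> y y | z N B | z B | z z; B -> x | x S; M -> y x | B z; N -> x | M S x | S x | S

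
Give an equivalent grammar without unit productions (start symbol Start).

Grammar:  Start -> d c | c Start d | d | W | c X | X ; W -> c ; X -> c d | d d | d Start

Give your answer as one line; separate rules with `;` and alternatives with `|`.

Start -> d c | c Start d | d | c X | c d | d d | d Start | c; W -> c; X -> c d | d d | d Start

Unit pairs: Start ⇒* {W, X}.
For each unit pair (A, B), copy every non-unit production of B to A, then drop all unit productions.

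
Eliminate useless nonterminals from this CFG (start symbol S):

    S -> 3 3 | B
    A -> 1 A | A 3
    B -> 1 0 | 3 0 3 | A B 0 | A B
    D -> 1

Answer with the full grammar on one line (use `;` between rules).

S -> 3 3 | B; B -> 1 0 | 3 0 3

Generating nonterminals: {B, D, S}.
Reachable from S after that: {B, S}.
Removed useless symbols: {A, D} and every production mentioning them.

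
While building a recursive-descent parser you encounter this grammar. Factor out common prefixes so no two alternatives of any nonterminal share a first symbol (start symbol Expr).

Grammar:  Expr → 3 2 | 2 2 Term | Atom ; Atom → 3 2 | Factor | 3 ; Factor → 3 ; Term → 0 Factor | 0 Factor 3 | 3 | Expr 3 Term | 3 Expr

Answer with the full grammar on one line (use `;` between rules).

Atom has alternatives sharing prefix '3': factor to Atom → 3 Atom1 with Atom1 → 2 | ε.
Term has alternatives sharing prefix '0 Factor': factor to Term → 0 Factor Term1 with Term1 → ε | 3.
Term has alternatives sharing prefix '3': factor to Term → 3 Term2 with Term2 → ε | Expr.

Expr → 3 2 | 2 2 Term | Atom; Atom → Factor | 3 Atom1; Factor → 3; Term → Expr 3 Term | 0 Factor Term1 | 3 Term2; Atom1 → 2 | ε; Term1 → ε | 3; Term2 → ε | Expr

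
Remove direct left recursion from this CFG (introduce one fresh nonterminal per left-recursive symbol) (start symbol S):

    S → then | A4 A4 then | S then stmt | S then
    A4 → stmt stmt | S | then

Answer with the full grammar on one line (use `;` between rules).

S is directly left-recursive.
For S: α = {then stmt, then}, β = {then, A4 A4 then}. Rewrite as S → β S' and S' → α S' | ε.

S → then S' | A4 A4 then S'; A4 → stmt stmt | S | then; S' → then stmt S' | then S' | eps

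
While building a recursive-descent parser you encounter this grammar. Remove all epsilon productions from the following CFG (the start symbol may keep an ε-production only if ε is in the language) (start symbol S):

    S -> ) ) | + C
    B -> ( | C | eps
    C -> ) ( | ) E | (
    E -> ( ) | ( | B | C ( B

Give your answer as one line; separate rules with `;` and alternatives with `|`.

S -> ) ) | + C; B -> ( | C; C -> ) ( | ) E | ) | (; E -> ( ) | ( | B | C ( B | C (

Nullable nonterminals: {B, E}.
ε ∉ L(G), so no ε-production is kept.
Add the nullable-subset variants: C → ) E gives ) E | ). E → C ( B gives C ( B | C (.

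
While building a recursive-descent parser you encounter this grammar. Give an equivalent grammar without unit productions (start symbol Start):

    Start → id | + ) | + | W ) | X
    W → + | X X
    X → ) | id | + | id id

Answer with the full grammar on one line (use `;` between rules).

Start → id | + ) | + | W ) | ) | id id; W → + | X X; X → ) | id | + | id id

Unit pairs: Start ⇒* {X}.
For each unit pair (A, B), copy every non-unit production of B to A, then drop all unit productions.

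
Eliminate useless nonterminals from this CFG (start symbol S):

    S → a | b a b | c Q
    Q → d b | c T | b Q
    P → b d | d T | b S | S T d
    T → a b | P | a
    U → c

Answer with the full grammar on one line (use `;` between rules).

Generating nonterminals: {P, Q, S, T, U}.
Reachable from S after that: {P, Q, S, T}.
Removed useless symbols: {U} and every production mentioning them.

S → a | b a b | c Q; Q → d b | c T | b Q; P → b d | d T | b S | S T d; T → a b | P | a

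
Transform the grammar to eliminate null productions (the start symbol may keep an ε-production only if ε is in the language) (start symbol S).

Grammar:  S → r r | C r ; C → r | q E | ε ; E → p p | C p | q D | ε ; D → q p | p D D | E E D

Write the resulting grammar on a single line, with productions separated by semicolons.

Nullable set = {C, E}.
ε ∉ L(G), so no ε-production is kept.
For each production, add variants omitting each subset of nullable occurrences: S → C r gives C r | r. C → q E gives q E | q. E → C p gives C p | p. D → E E D gives E E D | E D.

S → r r | C r | r; C → r | q E | q; E → p p | C p | p | q D; D → q p | p D D | E E D | E D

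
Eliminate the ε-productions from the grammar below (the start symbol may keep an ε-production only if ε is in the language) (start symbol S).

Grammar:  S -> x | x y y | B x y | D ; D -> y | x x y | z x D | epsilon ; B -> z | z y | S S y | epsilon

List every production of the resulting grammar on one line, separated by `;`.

S -> x | x y y | B x y | x y | D | ε; D -> y | x x y | z x D | z x; B -> z | z y | S S y | S y | y

The nullable symbols are {B, D, S}.
ε ∈ L(G) since S is nullable, so keep S → ε.
For each production, add variants omitting each subset of nullable occurrences: S → B x y gives B x y | x y. D → z x D gives z x D | z x. B → S S y gives S S y | S y | y.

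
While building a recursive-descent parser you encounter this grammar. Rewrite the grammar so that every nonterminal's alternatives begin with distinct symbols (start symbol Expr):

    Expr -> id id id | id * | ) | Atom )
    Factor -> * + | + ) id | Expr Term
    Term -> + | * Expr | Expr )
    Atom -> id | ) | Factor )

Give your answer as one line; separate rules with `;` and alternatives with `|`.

Expr -> ) | Atom ) | id Expr1; Factor -> * + | + ) id | Expr Term; Term -> + | * Expr | Expr ); Atom -> id | ) | Factor ); Expr1 -> id id | *

Expr has alternatives sharing prefix 'id': factor to Expr → id Expr1 with Expr1 → id id | *.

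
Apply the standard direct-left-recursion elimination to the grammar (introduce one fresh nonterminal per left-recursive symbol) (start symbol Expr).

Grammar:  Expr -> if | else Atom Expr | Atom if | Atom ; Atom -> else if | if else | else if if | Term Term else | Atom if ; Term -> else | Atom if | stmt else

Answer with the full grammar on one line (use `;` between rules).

Atom is directly left-recursive.
For Atom: α = {if}, β = {else if, if else, else if if, Term Term else}. Rewrite as Atom → β Atom1 and Atom1 → α Atom1 | ε.

Expr -> if | else Atom Expr | Atom if | Atom; Atom -> else if Atom1 | if else Atom1 | else if if Atom1 | Term Term else Atom1; Term -> else | Atom if | stmt else; Atom1 -> if Atom1 | ε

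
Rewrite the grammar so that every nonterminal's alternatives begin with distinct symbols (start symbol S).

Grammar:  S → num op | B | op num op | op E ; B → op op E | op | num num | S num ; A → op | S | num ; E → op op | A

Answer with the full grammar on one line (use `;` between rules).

S has alternatives sharing prefix 'op': factor to S → op S' with S' → num op | E.
B has alternatives sharing prefix 'op': factor to B → op B' with B' → op E | ε.

S → num op | B | op S'; B → num num | S num | op B'; A → op | S | num; E → op op | A; S' → num op | E; B' → op E | ε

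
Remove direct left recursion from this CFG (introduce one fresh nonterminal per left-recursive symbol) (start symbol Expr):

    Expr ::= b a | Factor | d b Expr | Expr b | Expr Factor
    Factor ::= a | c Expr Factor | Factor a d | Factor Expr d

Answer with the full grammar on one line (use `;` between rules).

Expr ::= b a Expr1 | Factor Expr1 | d b Expr Expr1; Factor ::= a Factor1 | c Expr Factor Factor1; Expr1 ::= b Expr1 | Factor Expr1 | ε; Factor1 ::= a d Factor1 | Expr d Factor1 | ε

Directly left-recursive nonterminals: Expr, Factor.
For Expr: α = {b, Factor}, β = {b a, Factor, d b Expr}. Rewrite as Expr → β Expr1 and Expr1 → α Expr1 | ε.
For Factor: α = {a d, Expr d}, β = {a, c Expr Factor}. Rewrite as Factor → β Factor1 and Factor1 → α Factor1 | ε.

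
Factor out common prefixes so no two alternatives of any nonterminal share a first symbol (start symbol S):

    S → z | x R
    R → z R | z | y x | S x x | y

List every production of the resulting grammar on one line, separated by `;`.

R has alternatives sharing prefix 'z': factor to R → z R' with R' → R | ε.
R has alternatives sharing prefix 'y': factor to R → y R'' with R'' → x | ε.

S → z | x R; R → S x x | z R' | y R''; R' → R | ε; R'' → x | ε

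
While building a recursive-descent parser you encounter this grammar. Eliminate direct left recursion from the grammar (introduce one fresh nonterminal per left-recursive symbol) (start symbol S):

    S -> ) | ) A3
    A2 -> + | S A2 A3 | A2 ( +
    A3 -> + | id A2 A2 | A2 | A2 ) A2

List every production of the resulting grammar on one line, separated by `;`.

Left recursion appears on A2.
For A2: α = {( +}, β = {+, S A2 A3}. Rewrite as A2 → β A2' and A2' → α A2' | ε.

S -> ) | ) A3; A2 -> + A2' | S A2 A3 A2'; A3 -> + | id A2 A2 | A2 | A2 ) A2; A2' -> ( + A2' | ε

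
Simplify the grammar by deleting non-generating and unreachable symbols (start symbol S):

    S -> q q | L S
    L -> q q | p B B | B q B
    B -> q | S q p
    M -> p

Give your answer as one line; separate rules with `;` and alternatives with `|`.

S -> q q | L S; L -> q q | p B B | B q B; B -> q | S q p

Generating nonterminals: {B, L, M, S}.
Reachable from S after that: {B, L, S}.
Removed useless symbols: {M} and every production mentioning them.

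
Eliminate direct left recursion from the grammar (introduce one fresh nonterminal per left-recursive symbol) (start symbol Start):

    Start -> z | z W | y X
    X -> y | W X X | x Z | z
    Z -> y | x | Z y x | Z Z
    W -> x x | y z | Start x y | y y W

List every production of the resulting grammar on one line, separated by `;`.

Start -> z | z W | y X; X -> y | W X X | x Z | z; Z -> y Z1 | x Z1; W -> x x | y z | Start x y | y y W; Z1 -> y x Z1 | Z Z1 | ε

Directly left-recursive nonterminal: Z.
For Z: α = {y x, Z}, β = {y, x}. Rewrite as Z → β Z1 and Z1 → α Z1 | ε.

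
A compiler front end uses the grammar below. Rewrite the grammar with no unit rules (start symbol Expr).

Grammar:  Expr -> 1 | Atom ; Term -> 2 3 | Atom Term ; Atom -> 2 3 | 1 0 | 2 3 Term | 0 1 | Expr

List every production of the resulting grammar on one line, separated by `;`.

Expr -> 2 3 | 1 0 | 2 3 Term | 0 1 | 1; Term -> 2 3 | Atom Term; Atom -> 2 3 | 1 0 | 2 3 Term | 0 1 | 1

Unit pairs: Atom ⇒* {Expr}; Expr ⇒* {Atom}.
Replace each nonterminal's rules with the union of the non-unit rules of every nonterminal it unit-derives.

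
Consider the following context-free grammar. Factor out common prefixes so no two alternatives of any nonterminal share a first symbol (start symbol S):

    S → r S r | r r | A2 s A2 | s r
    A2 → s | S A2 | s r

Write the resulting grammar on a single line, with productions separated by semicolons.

S has alternatives sharing prefix 'r': factor to S → r S' with S' → S r | r.
A2 has alternatives sharing prefix 's': factor to A2 → s A2' with A2' → ε | r.

S → A2 s A2 | s r | r S'; A2 → S A2 | s A2'; S' → S r | r; A2' → ε | r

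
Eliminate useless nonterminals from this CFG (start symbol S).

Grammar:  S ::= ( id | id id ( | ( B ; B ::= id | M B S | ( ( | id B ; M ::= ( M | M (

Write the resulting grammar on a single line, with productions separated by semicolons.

S ::= ( id | id id ( | ( B; B ::= id | ( ( | id B

Generating nonterminals: {B, S}.
Reachable from S after that: {B, S}.
Removed useless symbols: {M} and every production mentioning them.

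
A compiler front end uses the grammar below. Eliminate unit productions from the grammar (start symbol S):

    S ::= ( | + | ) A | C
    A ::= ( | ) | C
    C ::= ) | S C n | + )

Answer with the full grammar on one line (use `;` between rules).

Unit pairs: A ⇒* {C}; S ⇒* {C}.
Replace each nonterminal's rules with the union of the non-unit rules of every nonterminal it unit-derives.

S ::= ) | S C n | + ) | ( | + | ) A; A ::= ) | S C n | + ) | (; C ::= ) | S C n | + )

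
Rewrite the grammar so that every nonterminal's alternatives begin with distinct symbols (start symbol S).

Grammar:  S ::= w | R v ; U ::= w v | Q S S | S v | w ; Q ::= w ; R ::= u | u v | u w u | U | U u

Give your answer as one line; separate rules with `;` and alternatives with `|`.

S ::= w | R v; U ::= Q S S | S v | w U'; Q ::= w; R ::= u R' | U R''; U' ::= v | ε; R' ::= ε | v | w u; R'' ::= ε | u

U has alternatives sharing prefix 'w': factor to U → w U' with U' → v | ε.
R has alternatives sharing prefix 'u': factor to R → u R' with R' → ε | v | w u.
R has alternatives sharing prefix 'U': factor to R → U R'' with R'' → ε | u.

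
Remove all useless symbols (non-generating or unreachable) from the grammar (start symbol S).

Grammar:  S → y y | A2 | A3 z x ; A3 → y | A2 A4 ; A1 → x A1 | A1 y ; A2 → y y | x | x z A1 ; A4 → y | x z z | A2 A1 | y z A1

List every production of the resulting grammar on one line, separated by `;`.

Generating nonterminals: {A2, A3, A4, S}.
Reachable from S after that: {A2, A3, A4, S}.
Removed useless symbols: {A1} and every production mentioning them.

S → y y | A2 | A3 z x; A3 → y | A2 A4; A2 → y y | x; A4 → y | x z z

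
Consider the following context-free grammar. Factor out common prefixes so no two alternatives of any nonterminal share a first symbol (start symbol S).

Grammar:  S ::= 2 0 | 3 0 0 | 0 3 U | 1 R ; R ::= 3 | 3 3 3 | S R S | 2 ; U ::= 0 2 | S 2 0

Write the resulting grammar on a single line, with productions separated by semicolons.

S ::= 2 0 | 3 0 0 | 0 3 U | 1 R; R ::= S R S | 2 | 3 R'; U ::= 0 2 | S 2 0; R' ::= ε | 3 3

R has alternatives sharing prefix '3': factor to R → 3 R' with R' → ε | 3 3.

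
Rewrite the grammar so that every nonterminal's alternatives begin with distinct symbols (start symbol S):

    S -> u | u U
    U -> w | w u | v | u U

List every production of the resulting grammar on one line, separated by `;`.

S has alternatives sharing prefix 'u': factor to S → u S' with S' → ε | U.
U has alternatives sharing prefix 'w': factor to U → w U' with U' → ε | u.

S -> u S'; U -> v | u U | w U'; S' -> ε | U; U' -> ε | u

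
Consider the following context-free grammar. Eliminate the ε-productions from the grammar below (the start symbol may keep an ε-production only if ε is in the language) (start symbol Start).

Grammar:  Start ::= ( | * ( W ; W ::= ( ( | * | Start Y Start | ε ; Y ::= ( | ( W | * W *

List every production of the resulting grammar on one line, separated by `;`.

Start ::= ( | * ( W | * (; W ::= ( ( | * | Start Y Start; Y ::= ( | ( W | * W * | * *

Nullable set = {W}.
ε ∉ L(G), so no ε-production is kept.
Expand every rule over subsets of its nullable positions: Start → * ( W gives * ( W | * (. Y → * W * gives * W * | * *.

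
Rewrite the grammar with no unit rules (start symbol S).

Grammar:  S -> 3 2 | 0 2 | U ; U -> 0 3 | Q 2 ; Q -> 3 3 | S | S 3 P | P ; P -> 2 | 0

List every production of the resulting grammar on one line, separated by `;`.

Unit pairs: Q ⇒* {P, S, U}; S ⇒* {U}.
Replace each nonterminal's rules with the union of the non-unit rules of every nonterminal it unit-derives.

S -> 0 3 | Q 2 | 3 2 | 0 2; U -> 0 3 | Q 2; Q -> 0 3 | Q 2 | 3 2 | 0 2 | 2 | 0 | 3 3 | S 3 P; P -> 2 | 0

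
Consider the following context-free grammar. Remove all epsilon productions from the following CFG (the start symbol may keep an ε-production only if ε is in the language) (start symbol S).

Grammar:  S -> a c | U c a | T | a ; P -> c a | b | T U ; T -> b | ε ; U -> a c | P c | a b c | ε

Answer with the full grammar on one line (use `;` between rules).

The nullable symbols are {P, S, T, U}.
ε ∈ L(G) since S is nullable, so keep S → ε.
Add the nullable-subset variants: S → U c a gives U c a | c a. P → T U gives T U | T | U. U → P c gives P c | c.

S -> a c | U c a | c a | T | a | ε; P -> c a | b | T U | T | U; T -> b; U -> a c | P c | c | a b c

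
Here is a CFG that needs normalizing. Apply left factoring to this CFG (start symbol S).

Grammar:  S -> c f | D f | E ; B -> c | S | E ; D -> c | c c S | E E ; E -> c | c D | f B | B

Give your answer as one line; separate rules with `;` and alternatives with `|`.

D has alternatives sharing prefix 'c': factor to D → c D' with D' → ε | c S.
E has alternatives sharing prefix 'c': factor to E → c E' with E' → ε | D.

S -> c f | D f | E; B -> c | S | E; D -> E E | c D'; E -> f B | B | c E'; D' -> ε | c S; E' -> ε | D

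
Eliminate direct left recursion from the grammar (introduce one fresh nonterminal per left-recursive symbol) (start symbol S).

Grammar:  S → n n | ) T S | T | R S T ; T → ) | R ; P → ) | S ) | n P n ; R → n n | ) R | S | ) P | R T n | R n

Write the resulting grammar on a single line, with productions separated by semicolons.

Left recursion appears on R.
For R: α = {T n, n}, β = {n n, ) R, S, ) P}. Rewrite as R → β R' and R' → α R' | ε.

S → n n | ) T S | T | R S T; T → ) | R; P → ) | S ) | n P n; R → n n R' | ) R R' | S R' | ) P R'; R' → T n R' | n R' | eps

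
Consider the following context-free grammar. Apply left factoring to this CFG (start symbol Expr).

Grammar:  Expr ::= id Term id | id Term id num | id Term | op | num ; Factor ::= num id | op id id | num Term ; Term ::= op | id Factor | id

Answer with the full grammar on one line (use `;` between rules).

Expr has alternatives sharing prefix 'id Term': factor to Expr → id Term Expr1 with Expr1 → id | id num | ε.
Factor has alternatives sharing prefix 'num': factor to Factor → num Factor1 with Factor1 → id | Term.
Term has alternatives sharing prefix 'id': factor to Term → id Term1 with Term1 → Factor | ε.
Expr1 has alternatives sharing prefix 'id': factor to Expr1 → id Expr11 with Expr11 → ε | num.

Expr ::= op | num | id Term Expr1; Factor ::= op id id | num Factor1; Term ::= op | id Term1; Expr1 ::= ε | id Expr11; Factor1 ::= id | Term; Term1 ::= Factor | ε; Expr11 ::= ε | num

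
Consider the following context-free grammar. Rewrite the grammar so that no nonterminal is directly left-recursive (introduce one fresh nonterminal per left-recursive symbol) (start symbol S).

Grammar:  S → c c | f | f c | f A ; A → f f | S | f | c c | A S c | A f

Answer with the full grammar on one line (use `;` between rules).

S → c c | f | f c | f A; A → f f A' | S A' | f A' | c c A'; A' → S c A' | f A' | ε

Directly left-recursive nonterminal: A.
For A: α = {S c, f}, β = {f f, S, f, c c}. Rewrite as A → β A' and A' → α A' | ε.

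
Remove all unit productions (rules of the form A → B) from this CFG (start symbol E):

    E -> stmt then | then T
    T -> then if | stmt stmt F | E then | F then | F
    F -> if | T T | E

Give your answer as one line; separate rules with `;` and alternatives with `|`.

Unit pairs: F ⇒* {E}; T ⇒* {E, F}.
For each unit pair (A, B), copy every non-unit production of B to A, then drop all unit productions.

E -> stmt then | then T; T -> stmt then | then T | if | T T | then if | stmt stmt F | E then | F then; F -> stmt then | then T | if | T T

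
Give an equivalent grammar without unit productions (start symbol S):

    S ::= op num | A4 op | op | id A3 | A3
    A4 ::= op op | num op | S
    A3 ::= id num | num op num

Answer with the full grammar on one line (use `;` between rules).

Unit pairs: A4 ⇒* {A3, S}; S ⇒* {A3}.
For each unit pair (A, B), copy every non-unit production of B to A, then drop all unit productions.

S ::= op num | A4 op | op | id A3 | id num | num op num; A4 ::= op op | num op | op num | A4 op | op | id A3 | id num | num op num; A3 ::= id num | num op num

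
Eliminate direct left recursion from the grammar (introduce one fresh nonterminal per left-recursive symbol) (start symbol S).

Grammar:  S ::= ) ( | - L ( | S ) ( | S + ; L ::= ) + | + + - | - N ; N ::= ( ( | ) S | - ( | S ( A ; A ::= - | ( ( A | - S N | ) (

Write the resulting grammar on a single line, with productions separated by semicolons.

S is directly left-recursive.
For S: α = {) (, +}, β = {) (, - L (}. Rewrite as S → β S' and S' → α S' | ε.

S ::= ) ( S' | - L ( S'; L ::= ) + | + + - | - N; N ::= ( ( | ) S | - ( | S ( A; A ::= - | ( ( A | - S N | ) (; S' ::= ) ( S' | + S' | ε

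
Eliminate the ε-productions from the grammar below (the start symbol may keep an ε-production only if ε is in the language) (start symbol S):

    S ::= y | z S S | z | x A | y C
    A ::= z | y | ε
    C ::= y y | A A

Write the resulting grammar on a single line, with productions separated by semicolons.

S ::= y | z S S | z | x A | x | y C; A ::= z | y; C ::= y y | A A | A

Nullable nonterminals: {A, C}.
ε ∉ L(G), so no ε-production is kept.
Expand every rule over subsets of its nullable positions: S → x A gives x A | x. C → A A gives A A | A.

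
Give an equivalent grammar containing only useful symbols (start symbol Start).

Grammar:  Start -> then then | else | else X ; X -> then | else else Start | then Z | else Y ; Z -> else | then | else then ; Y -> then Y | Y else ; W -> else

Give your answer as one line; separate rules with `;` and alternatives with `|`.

Start -> then then | else | else X; X -> then | else else Start | then Z; Z -> else | then | else then

Generating nonterminals: {Start, W, X, Z}.
Reachable from Start after that: {Start, X, Z}.
Removed useless symbols: {W, Y} and every production mentioning them.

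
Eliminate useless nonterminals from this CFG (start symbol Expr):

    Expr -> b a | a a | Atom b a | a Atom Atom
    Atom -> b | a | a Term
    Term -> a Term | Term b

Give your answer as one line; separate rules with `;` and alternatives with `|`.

Expr -> b a | a a | Atom b a | a Atom Atom; Atom -> b | a

Generating nonterminals: {Atom, Expr}.
Reachable from Expr after that: {Atom, Expr}.
Removed useless symbols: {Term} and every production mentioning them.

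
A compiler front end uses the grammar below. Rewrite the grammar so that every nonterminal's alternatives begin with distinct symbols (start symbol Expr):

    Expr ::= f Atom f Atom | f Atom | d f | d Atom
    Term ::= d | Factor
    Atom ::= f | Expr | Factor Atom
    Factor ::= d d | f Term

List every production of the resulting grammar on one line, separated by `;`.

Expr has alternatives sharing prefix 'f Atom': factor to Expr → f Atom Expr1 with Expr1 → f Atom | ε.
Expr has alternatives sharing prefix 'd': factor to Expr → d Expr2 with Expr2 → f | Atom.

Expr ::= f Atom Expr1 | d Expr2; Term ::= d | Factor; Atom ::= f | Expr | Factor Atom; Factor ::= d d | f Term; Expr1 ::= f Atom | ε; Expr2 ::= f | Atom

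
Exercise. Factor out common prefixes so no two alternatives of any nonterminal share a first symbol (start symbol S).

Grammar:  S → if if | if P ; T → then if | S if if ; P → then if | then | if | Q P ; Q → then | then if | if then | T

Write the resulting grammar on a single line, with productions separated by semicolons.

S has alternatives sharing prefix 'if': factor to S → if S' with S' → if | P.
P has alternatives sharing prefix 'then': factor to P → then P' with P' → if | ε.
Q has alternatives sharing prefix 'then': factor to Q → then Q' with Q' → ε | if.

S → if S'; T → then if | S if if; P → if | Q P | then P'; Q → if then | T | then Q'; S' → if | P; P' → if | ε; Q' → ε | if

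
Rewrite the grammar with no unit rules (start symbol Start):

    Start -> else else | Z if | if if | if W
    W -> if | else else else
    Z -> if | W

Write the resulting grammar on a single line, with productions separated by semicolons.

Start -> else else | Z if | if if | if W; W -> if | else else else; Z -> if | else else else

Unit pairs: Z ⇒* {W}.
For each unit pair (A, B), copy every non-unit production of B to A, then drop all unit productions.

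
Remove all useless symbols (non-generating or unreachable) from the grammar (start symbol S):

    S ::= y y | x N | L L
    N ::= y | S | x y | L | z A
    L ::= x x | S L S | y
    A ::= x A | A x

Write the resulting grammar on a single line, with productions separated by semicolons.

S ::= y y | x N | L L; N ::= y | S | x y | L; L ::= x x | S L S | y

Generating nonterminals: {L, N, S}.
Reachable from S after that: {L, N, S}.
Removed useless symbols: {A} and every production mentioning them.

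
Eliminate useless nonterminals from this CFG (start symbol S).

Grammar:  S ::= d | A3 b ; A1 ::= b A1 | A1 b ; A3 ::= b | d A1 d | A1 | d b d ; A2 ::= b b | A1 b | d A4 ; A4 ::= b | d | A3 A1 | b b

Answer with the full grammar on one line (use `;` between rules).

S ::= d | A3 b; A3 ::= b | d b d

Generating nonterminals: {A2, A3, A4, S}.
Reachable from S after that: {A3, S}.
Removed useless symbols: {A1, A2, A4} and every production mentioning them.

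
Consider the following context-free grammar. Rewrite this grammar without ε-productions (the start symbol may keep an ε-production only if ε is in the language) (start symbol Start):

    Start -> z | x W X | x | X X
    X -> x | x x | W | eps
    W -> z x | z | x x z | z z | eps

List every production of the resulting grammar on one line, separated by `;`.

Start -> z | x W X | x W | x X | x | X X | X | ε; X -> x | x x | W; W -> z x | z | x x z | z z

Nullable set = {Start, W, X}.
ε ∈ L(G) since Start is nullable, so keep Start → ε.
Expand every rule over subsets of its nullable positions: Start → x W X gives x W X | x W | x X | x. Start → X X gives X X | X.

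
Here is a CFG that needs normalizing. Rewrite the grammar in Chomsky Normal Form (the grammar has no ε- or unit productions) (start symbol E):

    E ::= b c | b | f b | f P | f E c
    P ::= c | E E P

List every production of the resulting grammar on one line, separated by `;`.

E ::= X1 X2 | b | X3 X1 | X3 P | X3 Y1; P ::= c | E Y2; X1 ::= b; X2 ::= c; X3 ::= f; Y1 ::= E X2; Y2 ::= E P

Introduce a nonterminal for each terminal appearing in a rule of length ≥ 2: X1 → b, X2 → c, X3 → f.
Binarize each right-hand side of length ≥ 3 by chaining fresh nonterminals (Y1, Y2, …): affected rules were E → X3 E X2; P → E E P.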